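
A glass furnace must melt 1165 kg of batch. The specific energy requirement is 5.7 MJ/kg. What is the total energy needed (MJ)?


Total energy = mass * specific energy
  E = 1165 * 5.7 = 6640.5 MJ

6640.5 MJ


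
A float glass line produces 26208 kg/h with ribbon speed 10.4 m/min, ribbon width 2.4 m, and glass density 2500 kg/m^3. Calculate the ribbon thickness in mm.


Ribbon cross-section from mass balance:
  Volume rate = throughput / density = 26208 / 2500 = 10.4832 m^3/h
  thickness = volume rate / (speed * 60 * width), i.e.
  thickness = throughput / (60 * speed * width * density) * 1000
  thickness = 26208 / (60 * 10.4 * 2.4 * 2500) * 1000 = 7.0 mm

7.0 mm


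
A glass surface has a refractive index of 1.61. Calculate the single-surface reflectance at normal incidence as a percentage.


Fresnel reflectance at normal incidence:
  R = ((n - 1)/(n + 1))^2
  (n - 1)/(n + 1) = (1.61 - 1)/(1.61 + 1) = 0.233716
  R = 0.233716^2 = 0.0546232
  R(%) = 0.0546232 * 100 = 5.462%

5.462%


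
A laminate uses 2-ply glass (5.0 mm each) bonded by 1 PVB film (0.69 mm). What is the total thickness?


Total thickness = glass contribution + PVB contribution
  Glass: 2 * 5.0 = 10.0 mm
  PVB: 1 * 0.69 = 0.69 mm
  Total = 10.0 + 0.69 = 10.69 mm

10.69 mm


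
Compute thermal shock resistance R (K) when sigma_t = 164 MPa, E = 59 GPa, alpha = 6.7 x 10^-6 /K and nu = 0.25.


Thermal shock resistance: R = sigma * (1 - nu) / (E * alpha)
  Numerator = 164 * (1 - 0.25) = 123.0
  Denominator = 59 * 1000 * (6.7 x 10^-6) = 0.3953
  R = 123.0 / 0.3953 = 311.2 K

311.2 K


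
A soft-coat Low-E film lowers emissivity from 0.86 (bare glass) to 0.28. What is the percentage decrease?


Percentage reduction = (1 - coated/uncoated) * 100
  Ratio = 0.28 / 0.86 = 0.3256
  Reduction = (1 - 0.3256) * 100 = 67.4%

67.4%


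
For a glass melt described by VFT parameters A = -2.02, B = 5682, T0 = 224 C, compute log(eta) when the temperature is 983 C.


VFT equation: log(eta) = A + B / (T - T0)
  T - T0 = 983 - 224 = 759
  B / (T - T0) = 5682 / 759 = 7.486
  log(eta) = -2.02 + 7.486 = 5.466

5.466


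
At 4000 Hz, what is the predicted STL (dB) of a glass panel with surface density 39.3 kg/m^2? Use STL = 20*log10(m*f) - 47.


Mass law: STL = 20 * log10(m * f) - 47
  m * f = 39.3 * 4000 = 157200
  log10(157200) = 5.19645
  STL = 20 * 5.19645 - 47 = 103.929 - 47 = 56.9 dB

56.9 dB


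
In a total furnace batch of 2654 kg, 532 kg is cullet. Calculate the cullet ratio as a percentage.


Cullet ratio = (cullet mass / total batch mass) * 100
  Ratio = 532 / 2654 * 100 = 20.05%

20.05%


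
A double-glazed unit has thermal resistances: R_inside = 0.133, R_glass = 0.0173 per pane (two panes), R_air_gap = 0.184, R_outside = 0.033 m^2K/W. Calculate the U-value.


Total thermal resistance (series):
  R_total = R_in + R_glass + R_air + R_glass + R_out
  R_total = 0.133 + 0.0173 + 0.184 + 0.0173 + 0.033 = 0.3846 m^2K/W
U-value = 1 / R_total = 1 / 0.3846 = 2.6 W/m^2K

2.6 W/m^2K


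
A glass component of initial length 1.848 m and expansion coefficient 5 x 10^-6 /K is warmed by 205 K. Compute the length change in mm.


Thermal expansion formula: dL = alpha * L0 * dT
  dL = (5 x 10^-6) * 1.848 * 205 = 0.0018942 m
Convert to mm: 0.0018942 * 1000 = 1.8942 mm

1.8942 mm


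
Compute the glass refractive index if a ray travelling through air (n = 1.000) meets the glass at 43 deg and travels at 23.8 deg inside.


Apply Snell's law: n1 * sin(theta1) = n2 * sin(theta2)
  n2 = n1 * sin(theta1) / sin(theta2)
  sin(43) = 0.681998
  sin(23.8) = 0.403545
  n2 = 1.000 * 0.681998 / 0.403545 = 1.69

1.69


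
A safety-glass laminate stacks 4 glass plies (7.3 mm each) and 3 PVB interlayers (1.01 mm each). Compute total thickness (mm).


Total thickness = glass contribution + PVB contribution
  Glass: 4 * 7.3 = 29.2 mm
  PVB: 3 * 1.01 = 3.03 mm
  Total = 29.2 + 3.03 = 32.23 mm

32.23 mm


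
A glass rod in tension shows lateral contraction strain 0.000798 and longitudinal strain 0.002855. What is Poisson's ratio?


Poisson's ratio: nu = lateral strain / axial strain
  nu = 0.000798 / 0.002855 = 0.2795

0.2795


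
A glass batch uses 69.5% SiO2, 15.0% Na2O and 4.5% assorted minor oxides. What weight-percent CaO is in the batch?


Pieces sum to 100%:
  CaO = 100 - (SiO2 + Na2O + others)
  CaO = 100 - (69.5 + 15.0 + 4.5) = 11.0%

11.0%


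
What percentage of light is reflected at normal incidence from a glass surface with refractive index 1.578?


Fresnel reflectance at normal incidence:
  R = ((n - 1)/(n + 1))^2
  (n - 1)/(n + 1) = (1.578 - 1)/(1.578 + 1) = 0.224205
  R = 0.224205^2 = 0.0502679
  R(%) = 0.0502679 * 100 = 5.027%

5.027%


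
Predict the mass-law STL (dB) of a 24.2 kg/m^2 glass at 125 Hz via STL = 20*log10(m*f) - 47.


Mass law: STL = 20 * log10(m * f) - 47
  m * f = 24.2 * 125 = 3025
  log10(3025) = 3.48073
  STL = 20 * 3.48073 - 47 = 69.6146 - 47 = 22.6 dB

22.6 dB


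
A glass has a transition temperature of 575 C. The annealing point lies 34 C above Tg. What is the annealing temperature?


The annealing temperature is Tg plus the offset:
  T_anneal = 575 + 34 = 609 C

609 C


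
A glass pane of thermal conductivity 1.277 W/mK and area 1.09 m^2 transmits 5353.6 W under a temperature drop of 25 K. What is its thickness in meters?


Fourier's law: t = k * A * dT / Q
  t = 1.277 * 1.09 * 25 / 5353.6
  t = 34.79825 / 5353.6 = 0.0065 m

0.0065 m


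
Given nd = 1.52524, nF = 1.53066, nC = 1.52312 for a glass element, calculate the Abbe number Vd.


Abbe number formula: Vd = (nd - 1) / (nF - nC)
  nd - 1 = 1.52524 - 1 = 0.52524
  nF - nC = 1.53066 - 1.52312 = 0.00754
  Vd = 0.52524 / 0.00754 = 69.66

69.66


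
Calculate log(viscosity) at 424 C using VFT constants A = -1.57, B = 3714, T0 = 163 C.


VFT equation: log(eta) = A + B / (T - T0)
  T - T0 = 424 - 163 = 261
  B / (T - T0) = 3714 / 261 = 14.23
  log(eta) = -1.57 + 14.23 = 12.66

12.66


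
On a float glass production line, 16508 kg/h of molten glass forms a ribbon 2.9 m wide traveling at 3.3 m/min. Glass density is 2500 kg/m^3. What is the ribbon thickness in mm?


Ribbon cross-section from mass balance:
  Volume rate = throughput / density = 16508 / 2500 = 6.6032 m^3/h
  thickness = volume rate / (speed * 60 * width), i.e.
  thickness = throughput / (60 * speed * width * density) * 1000
  thickness = 16508 / (60 * 3.3 * 2.9 * 2500) * 1000 = 11.5 mm

11.5 mm


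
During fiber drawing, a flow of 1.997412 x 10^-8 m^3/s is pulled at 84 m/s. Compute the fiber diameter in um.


Cross-sectional area from continuity:
  A = Q / v = 1.997412 x 10^-8 / 84 = 2.377871 x 10^-10 m^2
Diameter from circular cross-section:
  d = sqrt(4A / pi) * 10^6 (m -> um)
  d = sqrt(4 * 2.377871 x 10^-10 / pi) * 10^6 = 17.4 um

17.4 um


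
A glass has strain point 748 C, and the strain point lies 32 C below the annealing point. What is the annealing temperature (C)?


T_anneal = T_strain + gap:
  T_anneal = 748 + 32 = 780 C

780 C


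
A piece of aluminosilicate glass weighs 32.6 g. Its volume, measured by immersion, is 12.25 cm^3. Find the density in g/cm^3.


Use the definition of density:
  rho = mass / volume
  rho = 32.6 / 12.25 = 2.661 g/cm^3

2.661 g/cm^3


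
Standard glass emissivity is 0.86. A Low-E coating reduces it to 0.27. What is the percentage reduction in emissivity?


Percentage reduction = (1 - coated/uncoated) * 100
  Ratio = 0.27 / 0.86 = 0.314
  Reduction = (1 - 0.314) * 100 = 68.6%

68.6%


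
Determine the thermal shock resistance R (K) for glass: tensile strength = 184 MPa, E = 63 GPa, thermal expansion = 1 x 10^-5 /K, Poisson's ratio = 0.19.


Thermal shock resistance: R = sigma * (1 - nu) / (E * alpha)
  Numerator = 184 * (1 - 0.19) = 149.04
  Denominator = 63 * 1000 * (1 x 10^-5) = 0.63
  R = 149.04 / 0.63 = 236.6 K

236.6 K


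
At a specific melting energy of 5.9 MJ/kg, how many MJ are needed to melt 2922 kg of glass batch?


Total energy = mass * specific energy
  E = 2922 * 5.9 = 17239.8 MJ

17239.8 MJ


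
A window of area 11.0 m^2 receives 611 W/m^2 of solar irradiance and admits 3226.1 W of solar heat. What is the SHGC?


Rearrange Q = Area * SHGC * Irradiance:
  SHGC = Q / (Area * Irradiance)
  SHGC = 3226.1 / (11.0 * 611) = 0.48

0.48


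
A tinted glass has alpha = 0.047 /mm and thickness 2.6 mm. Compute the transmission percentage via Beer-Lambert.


Beer-Lambert law: T = exp(-alpha * thickness)
  exponent = -0.047 * 2.6 = -0.1222
  T = exp(-0.1222) = 0.885
  Percentage = 0.885 * 100 = 88.5%

88.5%


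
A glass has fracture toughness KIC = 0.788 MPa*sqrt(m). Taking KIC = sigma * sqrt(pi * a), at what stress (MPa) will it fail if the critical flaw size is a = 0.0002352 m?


Rearrange KIC = sigma * sqrt(pi * a):
  sigma = KIC / sqrt(pi * a)
  sqrt(pi * 0.0002352) = 0.027183
  sigma = 0.788 / 0.027183 = 28.99 MPa

28.99 MPa


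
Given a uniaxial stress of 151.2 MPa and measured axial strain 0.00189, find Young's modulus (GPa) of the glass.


Young's modulus: E = stress / strain
  E = 151.2 MPa / 0.00189 = 80000 MPa
Convert to GPa: 80000 / 1000 = 80.0 GPa

80.0 GPa


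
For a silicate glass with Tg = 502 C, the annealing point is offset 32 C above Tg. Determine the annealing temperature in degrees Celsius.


The annealing temperature is Tg plus the offset:
  T_anneal = 502 + 32 = 534 C

534 C


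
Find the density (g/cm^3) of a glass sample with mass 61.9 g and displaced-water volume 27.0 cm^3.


Use the definition of density:
  rho = mass / volume
  rho = 61.9 / 27.0 = 2.293 g/cm^3

2.293 g/cm^3


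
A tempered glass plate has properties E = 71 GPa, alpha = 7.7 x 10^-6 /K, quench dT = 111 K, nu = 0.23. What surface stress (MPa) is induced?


Tempering stress: sigma = E * alpha * dT / (1 - nu)
  E (MPa) = 71 * 1000 = 71000
  Numerator = 71000 * (7.7 x 10^-6) * 111 = 60.6837
  Denominator = 1 - 0.23 = 0.77
  sigma = 60.6837 / 0.77 = 78.8 MPa

78.8 MPa


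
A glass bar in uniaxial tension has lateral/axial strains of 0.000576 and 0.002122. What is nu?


Poisson's ratio: nu = lateral strain / axial strain
  nu = 0.000576 / 0.002122 = 0.2714

0.2714


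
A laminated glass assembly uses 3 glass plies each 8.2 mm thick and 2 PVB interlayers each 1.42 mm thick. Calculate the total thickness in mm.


Total thickness = glass contribution + PVB contribution
  Glass: 3 * 8.2 = 24.6 mm
  PVB: 2 * 1.42 = 2.84 mm
  Total = 24.6 + 2.84 = 27.44 mm

27.44 mm


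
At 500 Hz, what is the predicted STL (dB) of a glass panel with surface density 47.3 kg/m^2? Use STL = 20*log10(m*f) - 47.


Mass law: STL = 20 * log10(m * f) - 47
  m * f = 47.3 * 500 = 23650
  log10(23650) = 4.37383
  STL = 20 * 4.37383 - 47 = 87.4766 - 47 = 40.5 dB

40.5 dB


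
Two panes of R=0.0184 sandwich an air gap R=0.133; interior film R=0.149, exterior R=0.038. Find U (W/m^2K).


Total thermal resistance (series):
  R_total = R_in + R_glass + R_air + R_glass + R_out
  R_total = 0.149 + 0.0184 + 0.133 + 0.0184 + 0.038 = 0.3568 m^2K/W
U-value = 1 / R_total = 1 / 0.3568 = 2.803 W/m^2K

2.803 W/m^2K


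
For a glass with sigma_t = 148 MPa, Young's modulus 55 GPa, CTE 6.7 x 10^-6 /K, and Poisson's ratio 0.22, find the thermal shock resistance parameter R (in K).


Thermal shock resistance: R = sigma * (1 - nu) / (E * alpha)
  Numerator = 148 * (1 - 0.22) = 115.44
  Denominator = 55 * 1000 * (6.7 x 10^-6) = 0.3685
  R = 115.44 / 0.3685 = 313.3 K

313.3 K


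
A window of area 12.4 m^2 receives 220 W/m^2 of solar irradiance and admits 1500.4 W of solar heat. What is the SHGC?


Rearrange Q = Area * SHGC * Irradiance:
  SHGC = Q / (Area * Irradiance)
  SHGC = 1500.4 / (12.4 * 220) = 0.55

0.55


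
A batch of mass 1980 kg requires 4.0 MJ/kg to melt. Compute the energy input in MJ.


Total energy = mass * specific energy
  E = 1980 * 4.0 = 7920 MJ

7920 MJ


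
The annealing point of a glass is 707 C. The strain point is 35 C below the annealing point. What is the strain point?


Strain point = annealing point - difference:
  T_strain = 707 - 35 = 672 C

672 C


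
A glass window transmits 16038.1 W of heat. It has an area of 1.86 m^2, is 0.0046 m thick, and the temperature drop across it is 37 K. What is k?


Fourier's law rearranged: k = Q * t / (A * dT)
  Numerator = 16038.1 * 0.0046 = 73.77526
  Denominator = 1.86 * 37 = 68.82
  k = 73.77526 / 68.82 = 1.072 W/mK

1.072 W/mK


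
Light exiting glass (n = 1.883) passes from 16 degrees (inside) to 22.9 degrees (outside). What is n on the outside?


Apply Snell's law: n1 * sin(theta1) = n2 * sin(theta2)
  n2 = n1 * sin(theta1) / sin(theta2)
  sin(16) = 0.275637
  sin(22.9) = 0.389124
  n2 = 1.883 * 0.275637 / 0.389124 = 1.3338

1.3338


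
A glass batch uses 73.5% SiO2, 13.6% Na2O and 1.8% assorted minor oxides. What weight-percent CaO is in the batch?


Pieces sum to 100%:
  CaO = 100 - (SiO2 + Na2O + others)
  CaO = 100 - (73.5 + 13.6 + 1.8) = 11.1%

11.1%


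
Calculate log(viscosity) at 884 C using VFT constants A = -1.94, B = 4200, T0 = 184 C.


VFT equation: log(eta) = A + B / (T - T0)
  T - T0 = 884 - 184 = 700
  B / (T - T0) = 4200 / 700 = 6.0
  log(eta) = -1.94 + 6.0 = 4.06

4.06


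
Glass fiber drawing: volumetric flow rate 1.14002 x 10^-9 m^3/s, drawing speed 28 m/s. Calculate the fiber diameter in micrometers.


Cross-sectional area from continuity:
  A = Q / v = 1.14002 x 10^-9 / 28 = 4.0715 x 10^-11 m^2
Diameter from circular cross-section:
  d = sqrt(4A / pi) * 10^6 (m -> um)
  d = sqrt(4 * 4.0715 x 10^-11 / pi) * 10^6 = 7.2 um

7.2 um


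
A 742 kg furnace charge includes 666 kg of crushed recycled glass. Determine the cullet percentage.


Cullet ratio = (cullet mass / total batch mass) * 100
  Ratio = 666 / 742 * 100 = 89.76%

89.76%


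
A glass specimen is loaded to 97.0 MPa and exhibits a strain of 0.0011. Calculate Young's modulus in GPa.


Young's modulus: E = stress / strain
  E = 97.0 MPa / 0.0011 = 88181.82 MPa
Convert to GPa: 88181.82 / 1000 = 88.18 GPa

88.18 GPa


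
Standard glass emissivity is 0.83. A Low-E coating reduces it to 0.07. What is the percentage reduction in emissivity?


Percentage reduction = (1 - coated/uncoated) * 100
  Ratio = 0.07 / 0.83 = 0.0843
  Reduction = (1 - 0.0843) * 100 = 91.6%

91.6%


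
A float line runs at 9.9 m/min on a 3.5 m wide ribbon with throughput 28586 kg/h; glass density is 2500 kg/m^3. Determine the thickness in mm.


Ribbon cross-section from mass balance:
  Volume rate = throughput / density = 28586 / 2500 = 11.4344 m^3/h
  thickness = volume rate / (speed * 60 * width), i.e.
  thickness = throughput / (60 * speed * width * density) * 1000
  thickness = 28586 / (60 * 9.9 * 3.5 * 2500) * 1000 = 5.5 mm

5.5 mm


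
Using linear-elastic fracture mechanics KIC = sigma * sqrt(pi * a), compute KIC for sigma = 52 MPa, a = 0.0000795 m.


Fracture toughness: KIC = sigma * sqrt(pi * a)
  pi * a = pi * 0.0000795 = 0.000249757
  sqrt(pi * a) = 0.015804
  KIC = 52 * 0.015804 = 0.822 MPa*sqrt(m)

0.822 MPa*sqrt(m)


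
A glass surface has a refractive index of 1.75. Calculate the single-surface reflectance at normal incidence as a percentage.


Fresnel reflectance at normal incidence:
  R = ((n - 1)/(n + 1))^2
  (n - 1)/(n + 1) = (1.75 - 1)/(1.75 + 1) = 0.272727
  R = 0.272727^2 = 0.07438
  R(%) = 0.07438 * 100 = 7.438%

7.438%


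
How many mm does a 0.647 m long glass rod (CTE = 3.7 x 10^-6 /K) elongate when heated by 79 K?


Thermal expansion formula: dL = alpha * L0 * dT
  dL = (3.7 x 10^-6) * 0.647 * 79 = 0.00018912 m
Convert to mm: 0.00018912 * 1000 = 0.1891 mm

0.1891 mm


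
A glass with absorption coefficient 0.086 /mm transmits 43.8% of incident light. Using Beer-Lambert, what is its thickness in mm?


Rearrange T = exp(-alpha * thickness):
  thickness = -ln(T) / alpha
  T = 43.8/100 = 0.438
  ln(T) = -0.82554
  -ln(T) = 0.82554
  thickness = 0.82554 / 0.086 = 9.6 mm

9.6 mm


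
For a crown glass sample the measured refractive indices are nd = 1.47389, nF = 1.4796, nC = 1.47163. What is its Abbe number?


Abbe number formula: Vd = (nd - 1) / (nF - nC)
  nd - 1 = 1.47389 - 1 = 0.47389
  nF - nC = 1.4796 - 1.47163 = 0.00797
  Vd = 0.47389 / 0.00797 = 59.46

59.46


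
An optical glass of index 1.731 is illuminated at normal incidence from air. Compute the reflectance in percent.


Fresnel reflectance at normal incidence:
  R = ((n - 1)/(n + 1))^2
  (n - 1)/(n + 1) = (1.731 - 1)/(1.731 + 1) = 0.267668
  R = 0.267668^2 = 0.0716462
  R(%) = 0.0716462 * 100 = 7.165%

7.165%


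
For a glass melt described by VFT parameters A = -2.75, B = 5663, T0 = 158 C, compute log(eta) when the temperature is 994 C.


VFT equation: log(eta) = A + B / (T - T0)
  T - T0 = 994 - 158 = 836
  B / (T - T0) = 5663 / 836 = 6.774
  log(eta) = -2.75 + 6.774 = 4.024

4.024


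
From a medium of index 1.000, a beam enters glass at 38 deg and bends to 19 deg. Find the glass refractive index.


Apply Snell's law: n1 * sin(theta1) = n2 * sin(theta2)
  n2 = n1 * sin(theta1) / sin(theta2)
  sin(38) = 0.615661
  sin(19) = 0.325568
  n2 = 1.000 * 0.615661 / 0.325568 = 1.891

1.891


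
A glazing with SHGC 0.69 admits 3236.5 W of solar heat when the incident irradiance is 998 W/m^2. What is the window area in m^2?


Rearrange Q = Area * SHGC * Irradiance:
  Area = Q / (SHGC * Irradiance)
  Area = 3236.5 / (0.69 * 998) = 4.7 m^2

4.7 m^2


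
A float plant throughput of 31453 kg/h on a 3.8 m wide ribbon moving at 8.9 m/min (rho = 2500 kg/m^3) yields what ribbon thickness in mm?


Ribbon cross-section from mass balance:
  Volume rate = throughput / density = 31453 / 2500 = 12.5812 m^3/h
  thickness = volume rate / (speed * 60 * width), i.e.
  thickness = throughput / (60 * speed * width * density) * 1000
  thickness = 31453 / (60 * 8.9 * 3.8 * 2500) * 1000 = 6.2 mm

6.2 mm


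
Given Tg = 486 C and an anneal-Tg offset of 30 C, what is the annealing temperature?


The annealing temperature is Tg plus the offset:
  T_anneal = 486 + 30 = 516 C

516 C


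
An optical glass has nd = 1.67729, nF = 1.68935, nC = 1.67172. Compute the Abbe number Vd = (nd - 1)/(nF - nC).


Abbe number formula: Vd = (nd - 1) / (nF - nC)
  nd - 1 = 1.67729 - 1 = 0.67729
  nF - nC = 1.68935 - 1.67172 = 0.01763
  Vd = 0.67729 / 0.01763 = 38.42

38.42


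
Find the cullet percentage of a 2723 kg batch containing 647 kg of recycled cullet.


Cullet ratio = (cullet mass / total batch mass) * 100
  Ratio = 647 / 2723 * 100 = 23.76%

23.76%


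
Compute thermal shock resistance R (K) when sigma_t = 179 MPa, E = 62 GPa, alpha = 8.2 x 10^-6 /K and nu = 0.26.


Thermal shock resistance: R = sigma * (1 - nu) / (E * alpha)
  Numerator = 179 * (1 - 0.26) = 132.46
  Denominator = 62 * 1000 * (8.2 x 10^-6) = 0.5084
  R = 132.46 / 0.5084 = 260.5 K

260.5 K


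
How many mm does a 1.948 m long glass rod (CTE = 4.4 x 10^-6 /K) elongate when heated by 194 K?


Thermal expansion formula: dL = alpha * L0 * dT
  dL = (4.4 x 10^-6) * 1.948 * 194 = 0.00166281 m
Convert to mm: 0.00166281 * 1000 = 1.6628 mm

1.6628 mm


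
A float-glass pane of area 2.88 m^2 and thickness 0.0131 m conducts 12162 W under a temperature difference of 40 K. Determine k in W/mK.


Fourier's law rearranged: k = Q * t / (A * dT)
  Numerator = 12162 * 0.0131 = 159.3222
  Denominator = 2.88 * 40 = 115.2
  k = 159.3222 / 115.2 = 1.383 W/mK

1.383 W/mK


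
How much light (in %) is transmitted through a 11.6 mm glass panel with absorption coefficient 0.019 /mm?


Beer-Lambert law: T = exp(-alpha * thickness)
  exponent = -0.019 * 11.6 = -0.2204
  T = exp(-0.2204) = 0.8022
  Percentage = 0.8022 * 100 = 80.22%

80.22%


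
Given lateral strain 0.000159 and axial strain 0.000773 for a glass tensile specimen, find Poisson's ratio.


Poisson's ratio: nu = lateral strain / axial strain
  nu = 0.000159 / 0.000773 = 0.2057

0.2057


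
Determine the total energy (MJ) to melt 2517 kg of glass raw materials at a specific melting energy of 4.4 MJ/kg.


Total energy = mass * specific energy
  E = 2517 * 4.4 = 11074.8 MJ

11074.8 MJ


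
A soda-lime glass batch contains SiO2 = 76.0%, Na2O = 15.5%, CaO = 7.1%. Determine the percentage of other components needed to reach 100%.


Sum the three major oxides:
  SiO2 + Na2O + CaO = 76.0 + 15.5 + 7.1 = 98.6%
Subtract from 100%:
  Others = 100 - 98.6 = 1.4%

1.4%


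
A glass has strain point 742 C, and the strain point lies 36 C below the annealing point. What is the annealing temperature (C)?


T_anneal = T_strain + gap:
  T_anneal = 742 + 36 = 778 C

778 C


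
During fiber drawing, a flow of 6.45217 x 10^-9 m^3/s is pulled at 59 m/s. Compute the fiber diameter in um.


Cross-sectional area from continuity:
  A = Q / v = 6.45217 x 10^-9 / 59 = 1.093588 x 10^-10 m^2
Diameter from circular cross-section:
  d = sqrt(4A / pi) * 10^6 (m -> um)
  d = sqrt(4 * 1.093588 x 10^-10 / pi) * 10^6 = 11.8 um

11.8 um


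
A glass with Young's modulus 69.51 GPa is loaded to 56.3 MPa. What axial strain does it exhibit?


Rearrange E = sigma / epsilon:
  epsilon = sigma / E
  E (MPa) = 69.51 * 1000 = 69510
  epsilon = 56.3 / 69510 = 0.00081

0.00081


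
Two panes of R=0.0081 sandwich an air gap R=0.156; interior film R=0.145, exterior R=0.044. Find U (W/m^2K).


Total thermal resistance (series):
  R_total = R_in + R_glass + R_air + R_glass + R_out
  R_total = 0.145 + 0.0081 + 0.156 + 0.0081 + 0.044 = 0.3612 m^2K/W
U-value = 1 / R_total = 1 / 0.3612 = 2.769 W/m^2K

2.769 W/m^2K


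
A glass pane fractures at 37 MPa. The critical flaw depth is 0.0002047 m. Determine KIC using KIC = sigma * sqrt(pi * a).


Fracture toughness: KIC = sigma * sqrt(pi * a)
  pi * a = pi * 0.0002047 = 0.000643084
  sqrt(pi * a) = 0.025359
  KIC = 37 * 0.025359 = 0.938 MPa*sqrt(m)

0.938 MPa*sqrt(m)


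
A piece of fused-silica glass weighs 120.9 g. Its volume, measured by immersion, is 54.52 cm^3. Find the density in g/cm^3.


Use the definition of density:
  rho = mass / volume
  rho = 120.9 / 54.52 = 2.218 g/cm^3

2.218 g/cm^3


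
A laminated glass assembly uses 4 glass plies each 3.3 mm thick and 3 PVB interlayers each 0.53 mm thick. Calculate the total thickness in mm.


Total thickness = glass contribution + PVB contribution
  Glass: 4 * 3.3 = 13.2 mm
  PVB: 3 * 0.53 = 1.59 mm
  Total = 13.2 + 1.59 = 14.79 mm

14.79 mm


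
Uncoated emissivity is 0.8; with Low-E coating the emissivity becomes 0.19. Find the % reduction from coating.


Percentage reduction = (1 - coated/uncoated) * 100
  Ratio = 0.19 / 0.8 = 0.2375
  Reduction = (1 - 0.2375) * 100 = 76.2%

76.2%


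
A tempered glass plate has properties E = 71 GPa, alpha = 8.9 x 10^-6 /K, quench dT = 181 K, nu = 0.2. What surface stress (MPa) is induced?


Tempering stress: sigma = E * alpha * dT / (1 - nu)
  E (MPa) = 71 * 1000 = 71000
  Numerator = 71000 * (8.9 x 10^-6) * 181 = 114.3739
  Denominator = 1 - 0.2 = 0.8
  sigma = 114.3739 / 0.8 = 143.0 MPa

143.0 MPa


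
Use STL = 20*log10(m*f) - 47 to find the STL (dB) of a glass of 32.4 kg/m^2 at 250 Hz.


Mass law: STL = 20 * log10(m * f) - 47
  m * f = 32.4 * 250 = 8100
  log10(8100) = 3.90849
  STL = 20 * 3.90849 - 47 = 78.1698 - 47 = 31.2 dB

31.2 dB


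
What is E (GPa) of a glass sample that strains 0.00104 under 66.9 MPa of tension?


Young's modulus: E = stress / strain
  E = 66.9 MPa / 0.00104 = 64326.92 MPa
Convert to GPa: 64326.92 / 1000 = 64.33 GPa

64.33 GPa


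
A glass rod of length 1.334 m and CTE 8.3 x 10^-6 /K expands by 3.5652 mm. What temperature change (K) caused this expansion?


Rearrange dL = alpha * L0 * dT for dT:
  dT = dL / (alpha * L0)
  dL (m) = 3.5652 / 1000 = 0.0035652
  dT = 0.0035652 / ((8.3 x 10^-6) * 1.334) = 322.0 K

322.0 K


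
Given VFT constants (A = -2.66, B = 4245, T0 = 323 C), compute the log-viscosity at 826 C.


VFT equation: log(eta) = A + B / (T - T0)
  T - T0 = 826 - 323 = 503
  B / (T - T0) = 4245 / 503 = 8.439
  log(eta) = -2.66 + 8.439 = 5.779

5.779


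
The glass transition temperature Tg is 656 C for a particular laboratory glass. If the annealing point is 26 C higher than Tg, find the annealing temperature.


The annealing temperature is Tg plus the offset:
  T_anneal = 656 + 26 = 682 C

682 C


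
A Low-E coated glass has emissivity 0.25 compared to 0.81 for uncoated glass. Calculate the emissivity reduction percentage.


Percentage reduction = (1 - coated/uncoated) * 100
  Ratio = 0.25 / 0.81 = 0.3086
  Reduction = (1 - 0.3086) * 100 = 69.1%

69.1%


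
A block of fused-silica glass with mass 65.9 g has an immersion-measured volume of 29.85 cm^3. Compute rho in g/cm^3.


Use the definition of density:
  rho = mass / volume
  rho = 65.9 / 29.85 = 2.208 g/cm^3

2.208 g/cm^3


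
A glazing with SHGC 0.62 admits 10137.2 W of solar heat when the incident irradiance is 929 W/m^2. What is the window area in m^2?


Rearrange Q = Area * SHGC * Irradiance:
  Area = Q / (SHGC * Irradiance)
  Area = 10137.2 / (0.62 * 929) = 17.6 m^2

17.6 m^2


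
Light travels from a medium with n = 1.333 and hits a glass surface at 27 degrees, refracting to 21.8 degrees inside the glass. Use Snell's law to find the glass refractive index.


Apply Snell's law: n1 * sin(theta1) = n2 * sin(theta2)
  n2 = n1 * sin(theta1) / sin(theta2)
  sin(27) = 0.45399
  sin(21.8) = 0.371368
  n2 = 1.333 * 0.45399 / 0.371368 = 1.6296

1.6296


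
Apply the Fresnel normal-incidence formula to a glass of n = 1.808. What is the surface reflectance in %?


Fresnel reflectance at normal incidence:
  R = ((n - 1)/(n + 1))^2
  (n - 1)/(n + 1) = (1.808 - 1)/(1.808 + 1) = 0.287749
  R = 0.287749^2 = 0.0827995
  R(%) = 0.0827995 * 100 = 8.28%

8.28%


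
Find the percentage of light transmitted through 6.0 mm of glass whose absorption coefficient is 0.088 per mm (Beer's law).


Beer-Lambert law: T = exp(-alpha * thickness)
  exponent = -0.088 * 6.0 = -0.528
  T = exp(-0.528) = 0.5898
  Percentage = 0.5898 * 100 = 58.98%

58.98%


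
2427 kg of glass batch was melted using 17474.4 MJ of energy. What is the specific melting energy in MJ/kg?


Rearrange E = m * s for s:
  s = E / m
  s = 17474.4 / 2427 = 7.2 MJ/kg

7.2 MJ/kg


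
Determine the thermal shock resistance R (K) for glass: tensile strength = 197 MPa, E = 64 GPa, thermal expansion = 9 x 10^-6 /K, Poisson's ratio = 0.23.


Thermal shock resistance: R = sigma * (1 - nu) / (E * alpha)
  Numerator = 197 * (1 - 0.23) = 151.69
  Denominator = 64 * 1000 * (9 x 10^-6) = 0.576
  R = 151.69 / 0.576 = 263.4 K

263.4 K


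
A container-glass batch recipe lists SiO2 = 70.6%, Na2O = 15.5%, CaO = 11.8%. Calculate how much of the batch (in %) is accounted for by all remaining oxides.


Sum the three major oxides:
  SiO2 + Na2O + CaO = 70.6 + 15.5 + 11.8 = 97.9%
Subtract from 100%:
  Others = 100 - 97.9 = 2.1%

2.1%


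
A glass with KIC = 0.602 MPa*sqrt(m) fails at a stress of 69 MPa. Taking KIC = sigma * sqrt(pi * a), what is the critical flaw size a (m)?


Rearrange KIC = sigma * sqrt(pi * a):
  sqrt(pi * a) = KIC / sigma
  sqrt(pi * a) = 0.602 / 69 = 0.008725
  a = (KIC / sigma)^2 / pi
  a = 0.008725^2 / pi = 0.0000242 m

0.0000242 m


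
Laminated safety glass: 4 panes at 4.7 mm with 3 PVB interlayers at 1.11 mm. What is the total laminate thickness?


Total thickness = glass contribution + PVB contribution
  Glass: 4 * 4.7 = 18.8 mm
  PVB: 3 * 1.11 = 3.33 mm
  Total = 18.8 + 3.33 = 22.13 mm

22.13 mm


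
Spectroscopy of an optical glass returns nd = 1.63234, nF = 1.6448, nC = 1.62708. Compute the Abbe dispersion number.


Abbe number formula: Vd = (nd - 1) / (nF - nC)
  nd - 1 = 1.63234 - 1 = 0.63234
  nF - nC = 1.6448 - 1.62708 = 0.01772
  Vd = 0.63234 / 0.01772 = 35.69

35.69


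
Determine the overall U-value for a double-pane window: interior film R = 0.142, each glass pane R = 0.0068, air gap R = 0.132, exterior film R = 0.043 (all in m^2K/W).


Total thermal resistance (series):
  R_total = R_in + R_glass + R_air + R_glass + R_out
  R_total = 0.142 + 0.0068 + 0.132 + 0.0068 + 0.043 = 0.3306 m^2K/W
U-value = 1 / R_total = 1 / 0.3306 = 3.025 W/m^2K

3.025 W/m^2K


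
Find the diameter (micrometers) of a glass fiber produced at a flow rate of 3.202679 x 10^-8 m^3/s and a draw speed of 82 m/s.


Cross-sectional area from continuity:
  A = Q / v = 3.202679 x 10^-8 / 82 = 3.905706 x 10^-10 m^2
Diameter from circular cross-section:
  d = sqrt(4A / pi) * 10^6 (m -> um)
  d = sqrt(4 * 3.905706 x 10^-10 / pi) * 10^6 = 22.3 um

22.3 um


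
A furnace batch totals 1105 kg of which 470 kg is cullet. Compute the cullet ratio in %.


Cullet ratio = (cullet mass / total batch mass) * 100
  Ratio = 470 / 1105 * 100 = 42.53%

42.53%


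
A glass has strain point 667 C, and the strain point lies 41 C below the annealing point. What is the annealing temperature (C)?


T_anneal = T_strain + gap:
  T_anneal = 667 + 41 = 708 C

708 C


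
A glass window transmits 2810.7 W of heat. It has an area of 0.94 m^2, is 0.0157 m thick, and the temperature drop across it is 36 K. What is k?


Fourier's law rearranged: k = Q * t / (A * dT)
  Numerator = 2810.7 * 0.0157 = 44.12799
  Denominator = 0.94 * 36 = 33.84
  k = 44.12799 / 33.84 = 1.304 W/mK

1.304 W/mK


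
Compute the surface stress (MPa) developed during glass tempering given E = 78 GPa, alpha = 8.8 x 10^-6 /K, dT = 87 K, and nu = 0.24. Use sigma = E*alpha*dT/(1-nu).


Tempering stress: sigma = E * alpha * dT / (1 - nu)
  E (MPa) = 78 * 1000 = 78000
  Numerator = 78000 * (8.8 x 10^-6) * 87 = 59.7168
  Denominator = 1 - 0.24 = 0.76
  sigma = 59.7168 / 0.76 = 78.6 MPa

78.6 MPa


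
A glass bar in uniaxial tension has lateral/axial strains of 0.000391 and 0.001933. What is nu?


Poisson's ratio: nu = lateral strain / axial strain
  nu = 0.000391 / 0.001933 = 0.2023

0.2023


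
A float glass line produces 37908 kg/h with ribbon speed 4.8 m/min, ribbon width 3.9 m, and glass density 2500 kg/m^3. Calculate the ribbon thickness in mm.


Ribbon cross-section from mass balance:
  Volume rate = throughput / density = 37908 / 2500 = 15.1632 m^3/h
  thickness = volume rate / (speed * 60 * width), i.e.
  thickness = throughput / (60 * speed * width * density) * 1000
  thickness = 37908 / (60 * 4.8 * 3.9 * 2500) * 1000 = 13.5 mm

13.5 mm


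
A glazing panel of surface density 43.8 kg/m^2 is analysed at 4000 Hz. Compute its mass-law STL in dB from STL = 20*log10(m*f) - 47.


Mass law: STL = 20 * log10(m * f) - 47
  m * f = 43.8 * 4000 = 175200
  log10(175200) = 5.24353
  STL = 20 * 5.24353 - 47 = 104.8706 - 47 = 57.9 dB

57.9 dB


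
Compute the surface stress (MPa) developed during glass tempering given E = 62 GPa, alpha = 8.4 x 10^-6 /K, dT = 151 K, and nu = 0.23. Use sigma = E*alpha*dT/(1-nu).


Tempering stress: sigma = E * alpha * dT / (1 - nu)
  E (MPa) = 62 * 1000 = 62000
  Numerator = 62000 * (8.4 x 10^-6) * 151 = 78.6408
  Denominator = 1 - 0.23 = 0.77
  sigma = 78.6408 / 0.77 = 102.1 MPa

102.1 MPa


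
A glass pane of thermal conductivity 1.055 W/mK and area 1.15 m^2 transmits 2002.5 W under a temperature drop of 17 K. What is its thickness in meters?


Fourier's law: t = k * A * dT / Q
  t = 1.055 * 1.15 * 17 / 2002.5
  t = 20.62525 / 2002.5 = 0.0103 m

0.0103 m


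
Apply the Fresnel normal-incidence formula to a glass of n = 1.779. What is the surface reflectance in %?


Fresnel reflectance at normal incidence:
  R = ((n - 1)/(n + 1))^2
  (n - 1)/(n + 1) = (1.779 - 1)/(1.779 + 1) = 0.280317
  R = 0.280317^2 = 0.0785776
  R(%) = 0.0785776 * 100 = 7.858%

7.858%


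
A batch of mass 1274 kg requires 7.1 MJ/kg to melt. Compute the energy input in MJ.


Total energy = mass * specific energy
  E = 1274 * 7.1 = 9045.4 MJ

9045.4 MJ


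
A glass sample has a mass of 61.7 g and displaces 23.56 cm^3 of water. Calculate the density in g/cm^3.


Use the definition of density:
  rho = mass / volume
  rho = 61.7 / 23.56 = 2.619 g/cm^3

2.619 g/cm^3


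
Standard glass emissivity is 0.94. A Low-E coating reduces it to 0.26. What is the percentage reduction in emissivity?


Percentage reduction = (1 - coated/uncoated) * 100
  Ratio = 0.26 / 0.94 = 0.2766
  Reduction = (1 - 0.2766) * 100 = 72.3%

72.3%


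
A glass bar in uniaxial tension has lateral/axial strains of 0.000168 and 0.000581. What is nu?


Poisson's ratio: nu = lateral strain / axial strain
  nu = 0.000168 / 0.000581 = 0.2892

0.2892


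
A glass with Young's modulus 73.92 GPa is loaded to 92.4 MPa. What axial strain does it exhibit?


Rearrange E = sigma / epsilon:
  epsilon = sigma / E
  E (MPa) = 73.92 * 1000 = 73920
  epsilon = 92.4 / 73920 = 0.00125

0.00125


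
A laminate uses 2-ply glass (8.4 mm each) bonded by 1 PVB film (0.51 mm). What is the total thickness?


Total thickness = glass contribution + PVB contribution
  Glass: 2 * 8.4 = 16.8 mm
  PVB: 1 * 0.51 = 0.51 mm
  Total = 16.8 + 0.51 = 17.31 mm

17.31 mm


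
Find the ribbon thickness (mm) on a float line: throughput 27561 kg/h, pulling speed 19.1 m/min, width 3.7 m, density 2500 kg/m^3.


Ribbon cross-section from mass balance:
  Volume rate = throughput / density = 27561 / 2500 = 11.0244 m^3/h
  thickness = volume rate / (speed * 60 * width), i.e.
  thickness = throughput / (60 * speed * width * density) * 1000
  thickness = 27561 / (60 * 19.1 * 3.7 * 2500) * 1000 = 2.6 mm

2.6 mm


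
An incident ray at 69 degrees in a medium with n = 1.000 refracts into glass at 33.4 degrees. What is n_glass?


Apply Snell's law: n1 * sin(theta1) = n2 * sin(theta2)
  n2 = n1 * sin(theta1) / sin(theta2)
  sin(69) = 0.93358
  sin(33.4) = 0.550481
  n2 = 1.000 * 0.93358 / 0.550481 = 1.6959

1.6959


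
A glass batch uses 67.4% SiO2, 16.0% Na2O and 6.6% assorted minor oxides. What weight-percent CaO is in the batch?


Pieces sum to 100%:
  CaO = 100 - (SiO2 + Na2O + others)
  CaO = 100 - (67.4 + 16.0 + 6.6) = 10.0%

10.0%


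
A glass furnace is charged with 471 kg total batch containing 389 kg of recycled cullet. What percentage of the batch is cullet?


Cullet ratio = (cullet mass / total batch mass) * 100
  Ratio = 389 / 471 * 100 = 82.59%

82.59%


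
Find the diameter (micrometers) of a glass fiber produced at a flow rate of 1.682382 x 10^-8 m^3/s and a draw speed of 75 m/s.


Cross-sectional area from continuity:
  A = Q / v = 1.682382 x 10^-8 / 75 = 2.243176 x 10^-10 m^2
Diameter from circular cross-section:
  d = sqrt(4A / pi) * 10^6 (m -> um)
  d = sqrt(4 * 2.243176 x 10^-10 / pi) * 10^6 = 16.9 um

16.9 um


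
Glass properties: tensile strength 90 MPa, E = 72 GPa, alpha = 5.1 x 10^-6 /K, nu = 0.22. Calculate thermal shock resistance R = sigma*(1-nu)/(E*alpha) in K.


Thermal shock resistance: R = sigma * (1 - nu) / (E * alpha)
  Numerator = 90 * (1 - 0.22) = 70.2
  Denominator = 72 * 1000 * (5.1 x 10^-6) = 0.3672
  R = 70.2 / 0.3672 = 191.2 K

191.2 K


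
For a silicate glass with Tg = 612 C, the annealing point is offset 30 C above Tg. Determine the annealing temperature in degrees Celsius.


The annealing temperature is Tg plus the offset:
  T_anneal = 612 + 30 = 642 C

642 C


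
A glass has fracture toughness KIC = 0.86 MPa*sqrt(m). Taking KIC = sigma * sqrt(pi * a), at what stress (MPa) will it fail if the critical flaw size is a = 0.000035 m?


Rearrange KIC = sigma * sqrt(pi * a):
  sigma = KIC / sqrt(pi * a)
  sqrt(pi * 0.000035) = 0.010486
  sigma = 0.86 / 0.010486 = 82.01 MPa

82.01 MPa


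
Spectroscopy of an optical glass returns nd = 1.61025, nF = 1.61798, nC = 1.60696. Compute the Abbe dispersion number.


Abbe number formula: Vd = (nd - 1) / (nF - nC)
  nd - 1 = 1.61025 - 1 = 0.61025
  nF - nC = 1.61798 - 1.60696 = 0.01102
  Vd = 0.61025 / 0.01102 = 55.38

55.38


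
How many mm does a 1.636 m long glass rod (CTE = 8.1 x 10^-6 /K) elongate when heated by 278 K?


Thermal expansion formula: dL = alpha * L0 * dT
  dL = (8.1 x 10^-6) * 1.636 * 278 = 0.00368394 m
Convert to mm: 0.00368394 * 1000 = 3.6839 mm

3.6839 mm


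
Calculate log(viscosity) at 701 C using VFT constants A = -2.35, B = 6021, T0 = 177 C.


VFT equation: log(eta) = A + B / (T - T0)
  T - T0 = 701 - 177 = 524
  B / (T - T0) = 6021 / 524 = 11.49
  log(eta) = -2.35 + 11.49 = 9.14

9.14


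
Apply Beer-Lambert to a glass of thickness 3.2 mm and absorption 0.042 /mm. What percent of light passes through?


Beer-Lambert law: T = exp(-alpha * thickness)
  exponent = -0.042 * 3.2 = -0.1344
  T = exp(-0.1344) = 0.8742
  Percentage = 0.8742 * 100 = 87.42%

87.42%


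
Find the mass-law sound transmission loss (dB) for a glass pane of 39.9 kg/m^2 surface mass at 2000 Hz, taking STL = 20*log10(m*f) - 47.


Mass law: STL = 20 * log10(m * f) - 47
  m * f = 39.9 * 2000 = 79800
  log10(79800) = 4.902
  STL = 20 * 4.902 - 47 = 98.04 - 47 = 51.0 dB

51.0 dB


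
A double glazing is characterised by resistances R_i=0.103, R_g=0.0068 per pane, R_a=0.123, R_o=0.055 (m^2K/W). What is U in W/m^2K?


Total thermal resistance (series):
  R_total = R_in + R_glass + R_air + R_glass + R_out
  R_total = 0.103 + 0.0068 + 0.123 + 0.0068 + 0.055 = 0.2946 m^2K/W
U-value = 1 / R_total = 1 / 0.2946 = 3.394 W/m^2K

3.394 W/m^2K


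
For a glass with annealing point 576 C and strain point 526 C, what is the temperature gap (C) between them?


Gap = T_anneal - T_strain:
  gap = 576 - 526 = 50 C

50 C


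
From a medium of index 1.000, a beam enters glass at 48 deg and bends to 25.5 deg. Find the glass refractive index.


Apply Snell's law: n1 * sin(theta1) = n2 * sin(theta2)
  n2 = n1 * sin(theta1) / sin(theta2)
  sin(48) = 0.743145
  sin(25.5) = 0.430511
  n2 = 1.000 * 0.743145 / 0.430511 = 1.7262

1.7262


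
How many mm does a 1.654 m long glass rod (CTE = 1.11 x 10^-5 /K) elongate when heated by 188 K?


Thermal expansion formula: dL = alpha * L0 * dT
  dL = (1.11 x 10^-5) * 1.654 * 188 = 0.00345157 m
Convert to mm: 0.00345157 * 1000 = 3.4516 mm

3.4516 mm


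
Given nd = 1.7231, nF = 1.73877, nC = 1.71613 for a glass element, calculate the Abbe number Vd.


Abbe number formula: Vd = (nd - 1) / (nF - nC)
  nd - 1 = 1.7231 - 1 = 0.7231
  nF - nC = 1.73877 - 1.71613 = 0.02264
  Vd = 0.7231 / 0.02264 = 31.94

31.94


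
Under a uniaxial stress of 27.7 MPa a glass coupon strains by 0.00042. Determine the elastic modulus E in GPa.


Young's modulus: E = stress / strain
  E = 27.7 MPa / 0.00042 = 65952.38 MPa
Convert to GPa: 65952.38 / 1000 = 65.95 GPa

65.95 GPa


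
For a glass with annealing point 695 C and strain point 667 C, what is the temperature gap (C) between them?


Gap = T_anneal - T_strain:
  gap = 695 - 667 = 28 C

28 C


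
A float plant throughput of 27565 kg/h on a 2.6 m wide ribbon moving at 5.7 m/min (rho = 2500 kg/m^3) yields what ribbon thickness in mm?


Ribbon cross-section from mass balance:
  Volume rate = throughput / density = 27565 / 2500 = 11.026 m^3/h
  thickness = volume rate / (speed * 60 * width), i.e.
  thickness = throughput / (60 * speed * width * density) * 1000
  thickness = 27565 / (60 * 5.7 * 2.6 * 2500) * 1000 = 12.4 mm

12.4 mm


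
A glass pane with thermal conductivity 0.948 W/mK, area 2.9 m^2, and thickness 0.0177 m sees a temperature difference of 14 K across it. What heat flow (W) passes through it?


Fourier's law: Q = k * A * dT / t
  Q = 0.948 * 2.9 * 14 / 0.0177
  Q = 38.4888 / 0.0177 = 2174.5 W

2174.5 W


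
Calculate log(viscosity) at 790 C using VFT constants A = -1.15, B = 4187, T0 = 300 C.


VFT equation: log(eta) = A + B / (T - T0)
  T - T0 = 790 - 300 = 490
  B / (T - T0) = 4187 / 490 = 8.545
  log(eta) = -1.15 + 8.545 = 7.395

7.395


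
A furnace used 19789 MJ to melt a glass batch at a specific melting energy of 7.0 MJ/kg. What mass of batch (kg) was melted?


Rearrange E = m * s for m:
  m = E / s
  m = 19789 / 7.0 = 2827.0 kg

2827.0 kg
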